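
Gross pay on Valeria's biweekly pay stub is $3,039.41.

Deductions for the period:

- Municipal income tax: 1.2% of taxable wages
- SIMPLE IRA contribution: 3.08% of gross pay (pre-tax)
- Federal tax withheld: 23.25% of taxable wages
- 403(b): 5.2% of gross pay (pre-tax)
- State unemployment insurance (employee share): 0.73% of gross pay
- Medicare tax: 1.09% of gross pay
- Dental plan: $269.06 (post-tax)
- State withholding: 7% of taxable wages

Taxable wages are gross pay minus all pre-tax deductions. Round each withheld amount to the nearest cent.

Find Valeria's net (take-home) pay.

403(b): $3,039.41 × 0.052 = $158.05
SIMPLE IRA contribution: $3,039.41 × 0.0308 = $93.61
Pre-tax total = $158.05 + $93.61 = $251.66
Taxable wages = $3,039.41 − $251.66 = $2,787.75
Federal tax withheld: $2,787.75 × 0.2325 = $648.15
State withholding: $2,787.75 × 0.07 = $195.14
Municipal income tax: $2,787.75 × 0.012 = $33.45
State unemployment insurance (employee share): $3,039.41 × 0.0073 = $22.19
Medicare tax: $3,039.41 × 0.0109 = $33.13
Dental plan: $269.06
Total deductions = $158.05 + $93.61 + $648.15 + $195.14 + $33.45 + $22.19 + $33.13 + $269.06 = $1,452.78
Net pay = $3,039.41 − $1,452.78 = $1,586.63

$1,586.63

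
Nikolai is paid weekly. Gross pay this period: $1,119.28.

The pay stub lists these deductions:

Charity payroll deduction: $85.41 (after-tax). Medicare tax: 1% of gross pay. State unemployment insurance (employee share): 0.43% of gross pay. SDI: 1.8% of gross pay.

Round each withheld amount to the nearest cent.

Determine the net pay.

$997.72

State unemployment insurance (employee share): $1,119.28 × 0.0043 = $4.81
SDI: $1,119.28 × 0.018 = $20.15
Medicare tax: $1,119.28 × 0.01 = $11.19
Charity payroll deduction: $85.41
Total deductions = $4.81 + $20.15 + $11.19 + $85.41 = $121.56
Net pay = $1,119.28 − $121.56 = $997.72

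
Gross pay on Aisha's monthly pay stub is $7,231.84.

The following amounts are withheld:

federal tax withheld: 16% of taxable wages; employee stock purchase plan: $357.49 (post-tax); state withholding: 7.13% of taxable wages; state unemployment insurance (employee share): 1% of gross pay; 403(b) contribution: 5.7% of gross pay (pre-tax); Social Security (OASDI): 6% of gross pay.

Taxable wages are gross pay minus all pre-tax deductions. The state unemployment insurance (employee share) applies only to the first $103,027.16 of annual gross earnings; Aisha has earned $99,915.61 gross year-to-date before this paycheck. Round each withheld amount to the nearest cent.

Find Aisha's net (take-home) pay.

403(b) contribution: $7,231.84 × 0.057 = $412.21
Taxable wages = $7,231.84 − $412.21 = $6,819.63
Federal tax withheld: $6,819.63 × 0.16 = $1,091.14
State withholding: $6,819.63 × 0.0713 = $486.24
State unemployment insurance (employee share): only $103,027.16 − $99,915.61 = $3,111.55 of this check is subject → $3,111.55 × 0.01 = $31.12
Social Security (OASDI): $7,231.84 × 0.06 = $433.91
Employee stock purchase plan: $357.49
Total deductions = $412.21 + $1,091.14 + $486.24 + $31.12 + $433.91 + $357.49 = $2,812.11
Net pay = $7,231.84 − $2,812.11 = $4,419.73

$4,419.73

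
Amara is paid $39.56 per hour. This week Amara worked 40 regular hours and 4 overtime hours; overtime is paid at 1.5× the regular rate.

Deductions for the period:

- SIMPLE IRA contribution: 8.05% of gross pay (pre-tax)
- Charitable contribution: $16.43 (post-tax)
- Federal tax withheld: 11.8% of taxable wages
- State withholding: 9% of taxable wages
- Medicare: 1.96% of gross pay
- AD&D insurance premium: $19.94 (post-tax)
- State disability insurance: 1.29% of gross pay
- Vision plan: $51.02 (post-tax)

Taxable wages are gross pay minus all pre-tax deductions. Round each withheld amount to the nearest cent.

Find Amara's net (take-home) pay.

Regular pay: 40 × $39.56 = $1582.40
Overtime pay: 4 × $39.56 × 1.5 = $237.36
Gross pay = $1582.40 + $237.36 = $1819.76
SIMPLE IRA contribution: $1819.76 × 0.0805 = $146.49
Taxable wages = $1819.76 − $146.49 = $1673.27
State withholding: $1673.27 × 0.09 = $150.59
Federal tax withheld: $1673.27 × 0.118 = $197.45
State disability insurance: $1819.76 × 0.0129 = $23.47
Medicare: $1819.76 × 0.0196 = $35.67
Charitable contribution: $16.43
AD&D insurance premium: $19.94
Vision plan: $51.02
Total deductions = $146.49 + $150.59 + $197.45 + $23.47 + $35.67 + $16.43 + $19.94 + $51.02 = $641.06
Net pay = $1819.76 − $641.06 = $1178.70

$1178.70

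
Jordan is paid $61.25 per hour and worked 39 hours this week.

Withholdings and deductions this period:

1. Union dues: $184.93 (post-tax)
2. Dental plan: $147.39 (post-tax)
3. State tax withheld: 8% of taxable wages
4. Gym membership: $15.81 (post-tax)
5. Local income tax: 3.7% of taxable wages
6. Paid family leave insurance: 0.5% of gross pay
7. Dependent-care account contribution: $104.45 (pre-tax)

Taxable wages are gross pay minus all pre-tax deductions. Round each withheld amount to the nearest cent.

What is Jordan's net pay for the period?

$1,656.97

Gross pay: 39 × $61.25 = $2,388.75
Dependent-care account contribution: $104.45
Taxable wages = $2,388.75 − $104.45 = $2,284.30
State tax withheld: $2,284.30 × 0.08 = $182.74
Local income tax: $2,284.30 × 0.037 = $84.52
Paid family leave insurance: $2,388.75 × 0.005 = $11.94
Dental plan: $147.39
Gym membership: $15.81
Union dues: $184.93
Total deductions = $104.45 + $182.74 + $84.52 + $11.94 + $147.39 + $15.81 + $184.93 = $731.78
Net pay = $2,388.75 − $731.78 = $1,656.97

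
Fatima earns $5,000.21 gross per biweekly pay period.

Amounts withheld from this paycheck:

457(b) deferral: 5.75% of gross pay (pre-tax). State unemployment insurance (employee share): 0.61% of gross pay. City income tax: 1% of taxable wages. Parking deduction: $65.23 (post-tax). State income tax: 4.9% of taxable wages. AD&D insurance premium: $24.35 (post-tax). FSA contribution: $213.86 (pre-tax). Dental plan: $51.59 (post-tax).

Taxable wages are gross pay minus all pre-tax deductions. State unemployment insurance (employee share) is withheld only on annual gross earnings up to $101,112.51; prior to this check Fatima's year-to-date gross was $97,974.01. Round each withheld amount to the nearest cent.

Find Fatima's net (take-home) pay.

FSA contribution: $213.86
457(b) deferral: $5,000.21 × 0.0575 = $287.51
Pre-tax total = $213.86 + $287.51 = $501.37
Taxable wages = $5,000.21 − $501.37 = $4,498.84
State income tax: $4,498.84 × 0.049 = $220.44
City income tax: $4,498.84 × 0.01 = $44.99
State unemployment insurance (employee share): only $101,112.51 − $97,974.01 = $3,138.50 of this check is subject → $3,138.50 × 0.0061 = $19.14
AD&D insurance premium: $24.35
Parking deduction: $65.23
Dental plan: $51.59
Total deductions = $213.86 + $287.51 + $220.44 + $44.99 + $19.14 + $24.35 + $65.23 + $51.59 = $927.11
Net pay = $5,000.21 − $927.11 = $4,073.10

$4,073.10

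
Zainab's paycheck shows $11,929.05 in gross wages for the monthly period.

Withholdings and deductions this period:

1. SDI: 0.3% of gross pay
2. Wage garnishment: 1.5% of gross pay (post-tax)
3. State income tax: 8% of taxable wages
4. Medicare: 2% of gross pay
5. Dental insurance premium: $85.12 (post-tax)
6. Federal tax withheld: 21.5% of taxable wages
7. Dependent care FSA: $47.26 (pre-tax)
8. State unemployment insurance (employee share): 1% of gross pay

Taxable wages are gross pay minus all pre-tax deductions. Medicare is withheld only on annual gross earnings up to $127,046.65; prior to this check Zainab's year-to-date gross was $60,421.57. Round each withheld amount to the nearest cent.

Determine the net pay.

$7,718.95

Dependent care FSA: $47.26
Taxable wages = $11,929.05 − $47.26 = $11,881.79
Federal tax withheld: $11,881.79 × 0.215 = $2,554.58
State income tax: $11,881.79 × 0.08 = $950.54
State unemployment insurance (employee share): $11,929.05 × 0.01 = $119.29
Medicare: cap not yet reached, full $11,929.05 is subject → $11,929.05 × 0.02 = $238.58
SDI: $11,929.05 × 0.003 = $35.79
Dental insurance premium: $85.12
Wage garnishment: $11,929.05 × 0.015 = $178.94
Total deductions = $47.26 + $2,554.58 + $950.54 + $119.29 + $238.58 + $35.79 + $85.12 + $178.94 = $4,210.10
Net pay = $11,929.05 − $4,210.10 = $7,718.95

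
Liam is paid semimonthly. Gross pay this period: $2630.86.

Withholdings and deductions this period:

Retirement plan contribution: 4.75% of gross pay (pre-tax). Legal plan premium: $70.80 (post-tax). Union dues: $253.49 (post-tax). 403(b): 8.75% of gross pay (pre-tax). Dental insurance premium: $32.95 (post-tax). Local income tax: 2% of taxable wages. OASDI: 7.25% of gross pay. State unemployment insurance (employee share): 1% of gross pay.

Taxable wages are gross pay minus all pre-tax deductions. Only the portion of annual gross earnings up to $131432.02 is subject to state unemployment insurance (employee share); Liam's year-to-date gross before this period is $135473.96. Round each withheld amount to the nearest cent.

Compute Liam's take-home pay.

$1682.20

Retirement plan contribution: $2630.86 × 0.0475 = $124.97
403(b): $2630.86 × 0.0875 = $230.20
Pre-tax total = $124.97 + $230.20 = $355.17
Taxable wages = $2630.86 − $355.17 = $2275.69
Local income tax: $2275.69 × 0.02 = $45.51
State unemployment insurance (employee share): annual cap $131432.02 already reached (YTD $135473.96), so $0.00
OASDI: $2630.86 × 0.0725 = $190.74
Legal plan premium: $70.80
Union dues: $253.49
Dental insurance premium: $32.95
Total deductions = $124.97 + $230.20 + $45.51 + $0.00 + $190.74 + $70.80 + $253.49 + $32.95 = $948.66
Net pay = $2630.86 − $948.66 = $1682.20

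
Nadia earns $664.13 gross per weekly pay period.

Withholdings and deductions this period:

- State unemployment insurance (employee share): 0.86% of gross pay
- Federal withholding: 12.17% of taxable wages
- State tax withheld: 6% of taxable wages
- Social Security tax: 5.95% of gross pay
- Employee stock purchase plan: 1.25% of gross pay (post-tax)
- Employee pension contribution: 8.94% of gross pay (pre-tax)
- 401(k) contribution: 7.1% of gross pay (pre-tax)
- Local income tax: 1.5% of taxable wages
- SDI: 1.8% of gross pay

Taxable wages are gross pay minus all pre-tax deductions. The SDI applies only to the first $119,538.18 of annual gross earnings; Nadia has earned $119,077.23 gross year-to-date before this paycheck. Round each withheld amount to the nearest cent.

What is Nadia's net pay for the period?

$386.10

Employee pension contribution: $664.13 × 0.0894 = $59.37
401(k) contribution: $664.13 × 0.071 = $47.15
Pre-tax total = $59.37 + $47.15 = $106.52
Taxable wages = $664.13 − $106.52 = $557.61
Local income tax: $557.61 × 0.015 = $8.36
State tax withheld: $557.61 × 0.06 = $33.46
Federal withholding: $557.61 × 0.1217 = $67.86
Social Security tax: $664.13 × 0.0595 = $39.52
State unemployment insurance (employee share): $664.13 × 0.0086 = $5.71
SDI: only $119,538.18 − $119,077.23 = $460.95 of this check is subject → $460.95 × 0.018 = $8.30
Employee stock purchase plan: $664.13 × 0.0125 = $8.30
Total deductions = $59.37 + $47.15 + $8.36 + $33.46 + $67.86 + $39.52 + $5.71 + $8.30 + $8.30 = $278.03
Net pay = $664.13 − $278.03 = $386.10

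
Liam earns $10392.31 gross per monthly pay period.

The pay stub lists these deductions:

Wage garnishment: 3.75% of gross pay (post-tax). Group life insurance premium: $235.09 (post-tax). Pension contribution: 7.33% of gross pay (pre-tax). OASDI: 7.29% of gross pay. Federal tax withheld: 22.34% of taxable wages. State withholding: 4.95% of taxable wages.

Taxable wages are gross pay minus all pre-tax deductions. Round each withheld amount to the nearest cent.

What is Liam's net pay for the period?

Pension contribution: $10392.31 × 0.0733 = $761.76
Taxable wages = $10392.31 − $761.76 = $9630.55
Federal tax withheld: $9630.55 × 0.2234 = $2151.46
State withholding: $9630.55 × 0.0495 = $476.71
OASDI: $10392.31 × 0.0729 = $757.60
Group life insurance premium: $235.09
Wage garnishment: $10392.31 × 0.0375 = $389.71
Total deductions = $761.76 + $2151.46 + $476.71 + $757.60 + $235.09 + $389.71 = $4772.33
Net pay = $10392.31 − $4772.33 = $5619.98

$5619.98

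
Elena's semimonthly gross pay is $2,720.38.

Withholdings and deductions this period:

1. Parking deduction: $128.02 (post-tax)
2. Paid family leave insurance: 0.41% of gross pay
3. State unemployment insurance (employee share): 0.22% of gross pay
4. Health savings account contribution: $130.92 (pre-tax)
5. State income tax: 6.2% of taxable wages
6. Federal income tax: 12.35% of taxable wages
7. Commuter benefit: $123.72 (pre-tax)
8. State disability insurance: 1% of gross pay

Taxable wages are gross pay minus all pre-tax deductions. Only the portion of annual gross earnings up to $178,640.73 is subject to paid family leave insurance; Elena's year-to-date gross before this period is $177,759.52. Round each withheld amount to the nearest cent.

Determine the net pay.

Commuter benefit: $123.72
Health savings account contribution: $130.92
Pre-tax total = $123.72 + $130.92 = $254.64
Taxable wages = $2,720.38 − $254.64 = $2,465.74
Federal income tax: $2,465.74 × 0.1235 = $304.52
State income tax: $2,465.74 × 0.062 = $152.88
Paid family leave insurance: only $178,640.73 − $177,759.52 = $881.21 of this check is subject → $881.21 × 0.0041 = $3.61
State disability insurance: $2,720.38 × 0.01 = $27.20
State unemployment insurance (employee share): $2,720.38 × 0.0022 = $5.98
Parking deduction: $128.02
Total deductions = $123.72 + $130.92 + $304.52 + $152.88 + $3.61 + $27.20 + $5.98 + $128.02 = $876.85
Net pay = $2,720.38 − $876.85 = $1,843.53

$1,843.53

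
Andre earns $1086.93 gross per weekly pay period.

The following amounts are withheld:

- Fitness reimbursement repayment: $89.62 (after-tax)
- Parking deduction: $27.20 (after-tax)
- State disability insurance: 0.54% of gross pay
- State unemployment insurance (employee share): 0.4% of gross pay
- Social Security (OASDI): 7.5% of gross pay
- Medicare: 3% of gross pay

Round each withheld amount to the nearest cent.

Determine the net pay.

Medicare: $1086.93 × 0.03 = $32.61
State unemployment insurance (employee share): $1086.93 × 0.004 = $4.35
Social Security (OASDI): $1086.93 × 0.075 = $81.52
State disability insurance: $1086.93 × 0.0054 = $5.87
Parking deduction: $27.20
Fitness reimbursement repayment: $89.62
Total deductions = $32.61 + $4.35 + $81.52 + $5.87 + $27.20 + $89.62 = $241.17
Net pay = $1086.93 − $241.17 = $845.76

$845.76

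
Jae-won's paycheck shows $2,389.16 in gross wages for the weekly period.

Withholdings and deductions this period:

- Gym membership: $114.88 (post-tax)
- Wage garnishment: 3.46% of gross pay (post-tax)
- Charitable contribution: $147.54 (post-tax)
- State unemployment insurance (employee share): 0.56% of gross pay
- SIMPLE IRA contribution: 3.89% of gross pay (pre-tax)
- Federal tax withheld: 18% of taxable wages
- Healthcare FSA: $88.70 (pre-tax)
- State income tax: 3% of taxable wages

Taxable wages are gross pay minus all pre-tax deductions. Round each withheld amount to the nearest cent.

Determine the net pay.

Healthcare FSA: $88.70
SIMPLE IRA contribution: $2,389.16 × 0.0389 = $92.94
Pre-tax total = $88.70 + $92.94 = $181.64
Taxable wages = $2,389.16 − $181.64 = $2,207.52
Federal tax withheld: $2,207.52 × 0.18 = $397.35
State income tax: $2,207.52 × 0.03 = $66.23
State unemployment insurance (employee share): $2,389.16 × 0.0056 = $13.38
Charitable contribution: $147.54
Wage garnishment: $2,389.16 × 0.0346 = $82.66
Gym membership: $114.88
Total deductions = $88.70 + $92.94 + $397.35 + $66.23 + $13.38 + $147.54 + $82.66 + $114.88 = $1,003.68
Net pay = $2,389.16 − $1,003.68 = $1,385.48

$1,385.48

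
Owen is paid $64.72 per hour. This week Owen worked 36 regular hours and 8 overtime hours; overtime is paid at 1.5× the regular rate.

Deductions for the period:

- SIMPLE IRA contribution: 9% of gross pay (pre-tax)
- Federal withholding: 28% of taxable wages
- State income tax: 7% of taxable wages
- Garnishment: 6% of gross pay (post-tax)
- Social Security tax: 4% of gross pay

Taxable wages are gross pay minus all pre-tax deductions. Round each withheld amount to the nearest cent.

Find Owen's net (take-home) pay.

$1,526.88

Regular pay: 36 × $64.72 = $2,329.92
Overtime pay: 8 × $64.72 × 1.5 = $776.64
Gross pay = $2,329.92 + $776.64 = $3,106.56
SIMPLE IRA contribution: $3,106.56 × 0.09 = $279.59
Taxable wages = $3,106.56 − $279.59 = $2,826.97
Federal withholding: $2,826.97 × 0.28 = $791.55
State income tax: $2,826.97 × 0.07 = $197.89
Social Security tax: $3,106.56 × 0.04 = $124.26
Garnishment: $3,106.56 × 0.06 = $186.39
Total deductions = $279.59 + $791.55 + $197.89 + $124.26 + $186.39 = $1,579.68
Net pay = $3,106.56 − $1,579.68 = $1,526.88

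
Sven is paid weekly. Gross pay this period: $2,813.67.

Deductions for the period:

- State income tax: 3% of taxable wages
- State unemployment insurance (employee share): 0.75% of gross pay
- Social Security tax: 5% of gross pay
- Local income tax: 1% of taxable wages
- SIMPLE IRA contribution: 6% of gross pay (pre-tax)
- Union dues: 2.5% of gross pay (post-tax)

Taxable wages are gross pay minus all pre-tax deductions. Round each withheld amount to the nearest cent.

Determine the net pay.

$2,306.93

SIMPLE IRA contribution: $2,813.67 × 0.06 = $168.82
Taxable wages = $2,813.67 − $168.82 = $2,644.85
Local income tax: $2,644.85 × 0.01 = $26.45
State income tax: $2,644.85 × 0.03 = $79.35
State unemployment insurance (employee share): $2,813.67 × 0.0075 = $21.10
Social Security tax: $2,813.67 × 0.05 = $140.68
Union dues: $2,813.67 × 0.025 = $70.34
Total deductions = $168.82 + $26.45 + $79.35 + $21.10 + $140.68 + $70.34 = $506.74
Net pay = $2,813.67 − $506.74 = $2,306.93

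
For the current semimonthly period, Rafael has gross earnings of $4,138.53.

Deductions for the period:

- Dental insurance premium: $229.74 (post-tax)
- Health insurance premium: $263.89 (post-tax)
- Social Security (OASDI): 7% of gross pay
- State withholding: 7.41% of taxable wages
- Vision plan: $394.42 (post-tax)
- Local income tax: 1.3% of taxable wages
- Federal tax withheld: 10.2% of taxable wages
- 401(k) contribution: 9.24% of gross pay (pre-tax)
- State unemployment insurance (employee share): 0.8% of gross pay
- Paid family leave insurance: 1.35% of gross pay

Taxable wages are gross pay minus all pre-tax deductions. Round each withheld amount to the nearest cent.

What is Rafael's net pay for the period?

$1,779.11

401(k) contribution: $4,138.53 × 0.0924 = $382.40
Taxable wages = $4,138.53 − $382.40 = $3,756.13
Local income tax: $3,756.13 × 0.013 = $48.83
State withholding: $3,756.13 × 0.0741 = $278.33
Federal tax withheld: $3,756.13 × 0.102 = $383.13
Paid family leave insurance: $4,138.53 × 0.0135 = $55.87
Social Security (OASDI): $4,138.53 × 0.07 = $289.70
State unemployment insurance (employee share): $4,138.53 × 0.008 = $33.11
Dental insurance premium: $229.74
Health insurance premium: $263.89
Vision plan: $394.42
Total deductions = $382.40 + $48.83 + $278.33 + $383.13 + $55.87 + $289.70 + $33.11 + $229.74 + $263.89 + $394.42 = $2,359.42
Net pay = $4,138.53 − $2,359.42 = $1,779.11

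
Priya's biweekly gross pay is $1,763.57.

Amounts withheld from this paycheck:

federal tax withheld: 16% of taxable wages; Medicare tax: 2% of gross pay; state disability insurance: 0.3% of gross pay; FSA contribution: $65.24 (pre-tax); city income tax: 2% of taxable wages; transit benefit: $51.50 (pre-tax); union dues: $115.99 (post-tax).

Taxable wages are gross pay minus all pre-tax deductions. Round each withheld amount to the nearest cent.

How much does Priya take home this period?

FSA contribution: $65.24
Transit benefit: $51.50
Pre-tax total = $65.24 + $51.50 = $116.74
Taxable wages = $1,763.57 − $116.74 = $1,646.83
City income tax: $1,646.83 × 0.02 = $32.94
Federal tax withheld: $1,646.83 × 0.16 = $263.49
Medicare tax: $1,763.57 × 0.02 = $35.27
State disability insurance: $1,763.57 × 0.003 = $5.29
Union dues: $115.99
Total deductions = $65.24 + $51.50 + $32.94 + $263.49 + $35.27 + $5.29 + $115.99 = $569.72
Net pay = $1,763.57 − $569.72 = $1,193.85

$1,193.85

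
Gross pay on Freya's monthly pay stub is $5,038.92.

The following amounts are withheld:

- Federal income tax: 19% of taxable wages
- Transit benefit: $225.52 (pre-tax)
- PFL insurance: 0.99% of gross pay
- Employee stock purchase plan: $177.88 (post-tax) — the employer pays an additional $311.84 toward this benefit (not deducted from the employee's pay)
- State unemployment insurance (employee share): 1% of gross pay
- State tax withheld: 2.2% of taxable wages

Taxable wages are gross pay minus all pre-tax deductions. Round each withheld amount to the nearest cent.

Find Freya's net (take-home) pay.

$3,514.80

Transit benefit: $225.52
Taxable wages = $5,038.92 − $225.52 = $4,813.40
Federal income tax: $4,813.40 × 0.19 = $914.55
State tax withheld: $4,813.40 × 0.022 = $105.89
State unemployment insurance (employee share): $5,038.92 × 0.01 = $50.39
PFL insurance: $5,038.92 × 0.0099 = $49.89
Employee stock purchase plan: $177.88
(Employer's $311.84 toward employee stock purchase plan is not withheld from the employee.)
Total deductions = $225.52 + $914.55 + $105.89 + $50.39 + $49.89 + $177.88 = $1,524.12
Net pay = $5,038.92 − $1,524.12 = $3,514.80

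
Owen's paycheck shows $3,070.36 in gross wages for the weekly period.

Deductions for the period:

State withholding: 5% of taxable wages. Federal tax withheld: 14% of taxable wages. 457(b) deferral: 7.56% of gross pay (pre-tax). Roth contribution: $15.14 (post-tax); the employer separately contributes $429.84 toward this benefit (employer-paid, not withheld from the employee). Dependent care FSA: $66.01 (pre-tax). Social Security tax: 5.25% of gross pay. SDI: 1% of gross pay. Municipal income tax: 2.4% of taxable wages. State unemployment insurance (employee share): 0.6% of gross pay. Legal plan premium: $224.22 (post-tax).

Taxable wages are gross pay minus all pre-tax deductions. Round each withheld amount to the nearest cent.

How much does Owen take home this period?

457(b) deferral: $3,070.36 × 0.0756 = $232.12
Dependent care FSA: $66.01
Pre-tax total = $232.12 + $66.01 = $298.13
Taxable wages = $3,070.36 − $298.13 = $2,772.23
Federal tax withheld: $2,772.23 × 0.14 = $388.11
Municipal income tax: $2,772.23 × 0.024 = $66.53
State withholding: $2,772.23 × 0.05 = $138.61
SDI: $3,070.36 × 0.01 = $30.70
Social Security tax: $3,070.36 × 0.0525 = $161.19
State unemployment insurance (employee share): $3,070.36 × 0.006 = $18.42
Roth contribution: $15.14
Legal plan premium: $224.22
(Employer's $429.84 toward Roth contribution is not withheld from the employee.)
Total deductions = $232.12 + $66.01 + $388.11 + $66.53 + $138.61 + $30.70 + $161.19 + $18.42 + $15.14 + $224.22 = $1,341.05
Net pay = $3,070.36 − $1,341.05 = $1,729.31

$1,729.31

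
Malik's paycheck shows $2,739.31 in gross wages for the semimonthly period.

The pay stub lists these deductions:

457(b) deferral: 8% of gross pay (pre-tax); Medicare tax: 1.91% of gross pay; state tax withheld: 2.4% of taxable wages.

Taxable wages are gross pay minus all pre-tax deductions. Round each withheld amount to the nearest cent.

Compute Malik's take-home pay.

457(b) deferral: $2,739.31 × 0.08 = $219.14
Taxable wages = $2,739.31 − $219.14 = $2,520.17
State tax withheld: $2,520.17 × 0.024 = $60.48
Medicare tax: $2,739.31 × 0.0191 = $52.32
Total deductions = $219.14 + $60.48 + $52.32 = $331.94
Net pay = $2,739.31 − $331.94 = $2,407.37

$2,407.37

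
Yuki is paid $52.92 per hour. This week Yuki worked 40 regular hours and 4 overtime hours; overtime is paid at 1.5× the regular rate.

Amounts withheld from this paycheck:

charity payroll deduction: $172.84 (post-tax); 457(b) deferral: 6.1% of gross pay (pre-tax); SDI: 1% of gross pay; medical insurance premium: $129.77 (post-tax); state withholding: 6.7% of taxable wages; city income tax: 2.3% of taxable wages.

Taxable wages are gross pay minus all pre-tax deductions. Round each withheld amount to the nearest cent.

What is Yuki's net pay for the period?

$1753.16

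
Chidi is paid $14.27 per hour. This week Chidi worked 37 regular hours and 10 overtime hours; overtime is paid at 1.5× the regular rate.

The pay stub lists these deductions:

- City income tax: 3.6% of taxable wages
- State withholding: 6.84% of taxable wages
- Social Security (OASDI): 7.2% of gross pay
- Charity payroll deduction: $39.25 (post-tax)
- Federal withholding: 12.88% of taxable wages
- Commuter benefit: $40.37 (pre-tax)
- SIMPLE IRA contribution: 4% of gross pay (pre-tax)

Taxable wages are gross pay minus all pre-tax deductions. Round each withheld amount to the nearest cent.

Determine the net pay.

$422.61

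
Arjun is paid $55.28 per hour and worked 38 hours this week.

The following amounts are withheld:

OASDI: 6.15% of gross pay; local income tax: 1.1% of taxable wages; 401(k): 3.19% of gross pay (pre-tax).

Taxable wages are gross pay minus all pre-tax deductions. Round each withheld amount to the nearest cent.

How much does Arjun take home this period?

$1882.07

Gross pay: 38 × $55.28 = $2100.64
401(k): $2100.64 × 0.0319 = $67.01
Taxable wages = $2100.64 − $67.01 = $2033.63
Local income tax: $2033.63 × 0.011 = $22.37
OASDI: $2100.64 × 0.0615 = $129.19
Total deductions = $67.01 + $22.37 + $129.19 = $218.57
Net pay = $2100.64 − $218.57 = $1882.07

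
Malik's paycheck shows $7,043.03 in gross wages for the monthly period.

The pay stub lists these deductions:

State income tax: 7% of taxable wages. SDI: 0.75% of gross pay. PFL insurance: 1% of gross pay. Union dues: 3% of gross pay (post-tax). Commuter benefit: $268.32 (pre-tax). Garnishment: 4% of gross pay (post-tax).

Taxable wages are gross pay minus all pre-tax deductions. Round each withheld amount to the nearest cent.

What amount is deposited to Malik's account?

Commuter benefit: $268.32
Taxable wages = $7,043.03 − $268.32 = $6,774.71
State income tax: $6,774.71 × 0.07 = $474.23
PFL insurance: $7,043.03 × 0.01 = $70.43
SDI: $7,043.03 × 0.0075 = $52.82
Garnishment: $7,043.03 × 0.04 = $281.72
Union dues: $7,043.03 × 0.03 = $211.29
Total deductions = $268.32 + $474.23 + $70.43 + $52.82 + $281.72 + $211.29 = $1,358.81
Net pay = $7,043.03 − $1,358.81 = $5,684.22

$5,684.22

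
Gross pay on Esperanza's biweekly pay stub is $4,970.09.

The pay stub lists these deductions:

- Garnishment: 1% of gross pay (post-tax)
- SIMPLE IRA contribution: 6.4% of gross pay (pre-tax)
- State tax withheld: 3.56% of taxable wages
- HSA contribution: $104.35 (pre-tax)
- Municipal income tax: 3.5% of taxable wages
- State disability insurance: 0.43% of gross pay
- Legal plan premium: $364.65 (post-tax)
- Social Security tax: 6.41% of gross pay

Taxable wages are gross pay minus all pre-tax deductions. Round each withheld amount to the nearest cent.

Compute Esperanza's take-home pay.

SIMPLE IRA contribution: $4,970.09 × 0.064 = $318.09
HSA contribution: $104.35
Pre-tax total = $318.09 + $104.35 = $422.44
Taxable wages = $4,970.09 − $422.44 = $4,547.65
State tax withheld: $4,547.65 × 0.0356 = $161.90
Municipal income tax: $4,547.65 × 0.035 = $159.17
Social Security tax: $4,970.09 × 0.0641 = $318.58
State disability insurance: $4,970.09 × 0.0043 = $21.37
Garnishment: $4,970.09 × 0.01 = $49.70
Legal plan premium: $364.65
Total deductions = $318.09 + $104.35 + $161.90 + $159.17 + $318.58 + $21.37 + $49.70 + $364.65 = $1,497.81
Net pay = $4,970.09 − $1,497.81 = $3,472.28

$3,472.28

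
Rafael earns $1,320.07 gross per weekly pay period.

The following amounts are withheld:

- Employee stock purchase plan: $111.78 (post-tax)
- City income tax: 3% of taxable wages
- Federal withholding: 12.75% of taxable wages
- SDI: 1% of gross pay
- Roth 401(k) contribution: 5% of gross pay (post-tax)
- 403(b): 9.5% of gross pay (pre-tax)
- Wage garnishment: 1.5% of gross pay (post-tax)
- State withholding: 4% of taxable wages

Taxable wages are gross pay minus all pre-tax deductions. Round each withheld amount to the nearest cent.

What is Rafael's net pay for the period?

403(b): $1,320.07 × 0.095 = $125.41
Taxable wages = $1,320.07 − $125.41 = $1,194.66
Federal withholding: $1,194.66 × 0.1275 = $152.32
City income tax: $1,194.66 × 0.03 = $35.84
State withholding: $1,194.66 × 0.04 = $47.79
SDI: $1,320.07 × 0.01 = $13.20
Wage garnishment: $1,320.07 × 0.015 = $19.80
Employee stock purchase plan: $111.78
Roth 401(k) contribution: $1,320.07 × 0.05 = $66.00
Total deductions = $125.41 + $152.32 + $35.84 + $47.79 + $13.20 + $19.80 + $111.78 + $66.00 = $572.14
Net pay = $1,320.07 − $572.14 = $747.93

$747.93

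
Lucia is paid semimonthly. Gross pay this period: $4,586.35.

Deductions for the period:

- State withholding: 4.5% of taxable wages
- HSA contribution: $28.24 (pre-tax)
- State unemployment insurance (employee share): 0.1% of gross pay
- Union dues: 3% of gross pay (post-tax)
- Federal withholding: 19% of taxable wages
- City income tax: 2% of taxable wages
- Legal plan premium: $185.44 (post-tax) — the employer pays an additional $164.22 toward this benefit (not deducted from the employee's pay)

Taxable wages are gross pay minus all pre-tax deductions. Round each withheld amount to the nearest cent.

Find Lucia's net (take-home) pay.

$3,068.18

HSA contribution: $28.24
Taxable wages = $4,586.35 − $28.24 = $4,558.11
State withholding: $4,558.11 × 0.045 = $205.11
City income tax: $4,558.11 × 0.02 = $91.16
Federal withholding: $4,558.11 × 0.19 = $866.04
State unemployment insurance (employee share): $4,586.35 × 0.001 = $4.59
Union dues: $4,586.35 × 0.03 = $137.59
Legal plan premium: $185.44
(Employer's $164.22 toward legal plan premium is not withheld from the employee.)
Total deductions = $28.24 + $205.11 + $91.16 + $866.04 + $4.59 + $137.59 + $185.44 = $1,518.17
Net pay = $4,586.35 − $1,518.17 = $3,068.18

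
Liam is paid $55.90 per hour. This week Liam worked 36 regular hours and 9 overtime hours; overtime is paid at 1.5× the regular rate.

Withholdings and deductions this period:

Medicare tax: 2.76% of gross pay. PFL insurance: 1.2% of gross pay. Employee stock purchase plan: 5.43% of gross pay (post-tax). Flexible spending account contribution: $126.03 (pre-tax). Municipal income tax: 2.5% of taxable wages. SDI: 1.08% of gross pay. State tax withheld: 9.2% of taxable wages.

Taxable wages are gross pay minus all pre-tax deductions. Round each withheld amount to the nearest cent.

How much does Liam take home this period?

Regular pay: 36 × $55.90 = $2,012.40
Overtime pay: 9 × $55.90 × 1.5 = $754.65
Gross pay = $2,012.40 + $754.65 = $2,767.05
Flexible spending account contribution: $126.03
Taxable wages = $2,767.05 − $126.03 = $2,641.02
Municipal income tax: $2,641.02 × 0.025 = $66.03
State tax withheld: $2,641.02 × 0.092 = $242.97
Medicare tax: $2,767.05 × 0.0276 = $76.37
SDI: $2,767.05 × 0.0108 = $29.88
PFL insurance: $2,767.05 × 0.012 = $33.20
Employee stock purchase plan: $2,767.05 × 0.0543 = $150.25
Total deductions = $126.03 + $66.03 + $242.97 + $76.37 + $29.88 + $33.20 + $150.25 = $724.73
Net pay = $2,767.05 − $724.73 = $2,042.32

$2,042.32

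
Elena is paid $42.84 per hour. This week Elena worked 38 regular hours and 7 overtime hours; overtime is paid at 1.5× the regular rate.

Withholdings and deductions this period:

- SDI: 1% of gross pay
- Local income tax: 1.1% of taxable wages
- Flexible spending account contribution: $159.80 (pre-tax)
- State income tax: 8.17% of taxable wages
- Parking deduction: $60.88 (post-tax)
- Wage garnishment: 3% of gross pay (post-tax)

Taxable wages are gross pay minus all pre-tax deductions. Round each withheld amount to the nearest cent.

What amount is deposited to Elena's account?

$1596.15

Regular pay: 38 × $42.84 = $1627.92
Overtime pay: 7 × $42.84 × 1.5 = $449.82
Gross pay = $1627.92 + $449.82 = $2077.74
Flexible spending account contribution: $159.80
Taxable wages = $2077.74 − $159.80 = $1917.94
State income tax: $1917.94 × 0.0817 = $156.70
Local income tax: $1917.94 × 0.011 = $21.10
SDI: $2077.74 × 0.01 = $20.78
Parking deduction: $60.88
Wage garnishment: $2077.74 × 0.03 = $62.33
Total deductions = $159.80 + $156.70 + $21.10 + $20.78 + $60.88 + $62.33 = $481.59
Net pay = $2077.74 − $481.59 = $1596.15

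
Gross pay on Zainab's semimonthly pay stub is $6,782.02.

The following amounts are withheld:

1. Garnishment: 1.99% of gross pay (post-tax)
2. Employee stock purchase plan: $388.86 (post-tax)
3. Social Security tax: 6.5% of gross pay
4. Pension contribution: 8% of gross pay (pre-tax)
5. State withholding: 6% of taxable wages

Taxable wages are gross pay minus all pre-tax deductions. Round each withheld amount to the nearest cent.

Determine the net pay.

$4,900.44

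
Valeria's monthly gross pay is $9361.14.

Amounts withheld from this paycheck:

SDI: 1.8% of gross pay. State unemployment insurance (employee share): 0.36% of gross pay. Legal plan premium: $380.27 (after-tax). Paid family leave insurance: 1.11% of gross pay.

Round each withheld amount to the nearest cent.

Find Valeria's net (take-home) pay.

$8674.76

SDI: $9361.14 × 0.018 = $168.50
Paid family leave insurance: $9361.14 × 0.0111 = $103.91
State unemployment insurance (employee share): $9361.14 × 0.0036 = $33.70
Legal plan premium: $380.27
Total deductions = $168.50 + $103.91 + $33.70 + $380.27 = $686.38
Net pay = $9361.14 − $686.38 = $8674.76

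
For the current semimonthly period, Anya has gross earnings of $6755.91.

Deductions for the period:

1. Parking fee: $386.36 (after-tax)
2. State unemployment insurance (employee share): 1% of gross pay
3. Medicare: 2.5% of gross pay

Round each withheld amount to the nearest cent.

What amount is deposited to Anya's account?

Medicare: $6755.91 × 0.025 = $168.90
State unemployment insurance (employee share): $6755.91 × 0.01 = $67.56
Parking fee: $386.36
Total deductions = $168.90 + $67.56 + $386.36 = $622.82
Net pay = $6755.91 − $622.82 = $6133.09

$6133.09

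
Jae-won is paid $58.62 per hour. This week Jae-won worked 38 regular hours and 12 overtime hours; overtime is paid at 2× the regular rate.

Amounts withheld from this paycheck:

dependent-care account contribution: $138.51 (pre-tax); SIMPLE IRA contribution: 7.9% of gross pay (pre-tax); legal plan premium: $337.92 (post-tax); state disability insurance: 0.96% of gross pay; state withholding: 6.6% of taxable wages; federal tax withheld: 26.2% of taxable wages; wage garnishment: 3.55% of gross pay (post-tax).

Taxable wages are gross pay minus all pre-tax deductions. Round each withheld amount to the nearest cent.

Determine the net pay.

Regular pay: 38 × $58.62 = $2227.56
Overtime pay: 12 × $58.62 × 2 = $1406.88
Gross pay = $2227.56 + $1406.88 = $3634.44
Dependent-care account contribution: $138.51
SIMPLE IRA contribution: $3634.44 × 0.079 = $287.12
Pre-tax total = $138.51 + $287.12 = $425.63
Taxable wages = $3634.44 − $425.63 = $3208.81
Federal tax withheld: $3208.81 × 0.262 = $840.71
State withholding: $3208.81 × 0.066 = $211.78
State disability insurance: $3634.44 × 0.0096 = $34.89
Legal plan premium: $337.92
Wage garnishment: $3634.44 × 0.0355 = $129.02
Total deductions = $138.51 + $287.12 + $840.71 + $211.78 + $34.89 + $337.92 + $129.02 = $1979.95
Net pay = $3634.44 − $1979.95 = $1654.49

$1654.49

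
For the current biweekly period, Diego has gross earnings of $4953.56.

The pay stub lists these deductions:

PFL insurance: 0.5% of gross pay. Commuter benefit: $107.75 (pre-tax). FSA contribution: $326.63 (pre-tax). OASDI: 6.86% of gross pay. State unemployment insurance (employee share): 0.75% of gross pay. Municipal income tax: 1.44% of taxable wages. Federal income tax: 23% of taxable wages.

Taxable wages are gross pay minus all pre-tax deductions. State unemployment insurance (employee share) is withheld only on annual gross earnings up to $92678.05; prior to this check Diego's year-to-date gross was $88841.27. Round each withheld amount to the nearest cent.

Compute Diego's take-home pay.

$3021.33

FSA contribution: $326.63
Commuter benefit: $107.75
Pre-tax total = $326.63 + $107.75 = $434.38
Taxable wages = $4953.56 − $434.38 = $4519.18
Municipal income tax: $4519.18 × 0.0144 = $65.08
Federal income tax: $4519.18 × 0.23 = $1039.41
PFL insurance: $4953.56 × 0.005 = $24.77
OASDI: $4953.56 × 0.0686 = $339.81
State unemployment insurance (employee share): only $92678.05 − $88841.27 = $3836.78 of this check is subject → $3836.78 × 0.0075 = $28.78
Total deductions = $326.63 + $107.75 + $65.08 + $1039.41 + $24.77 + $339.81 + $28.78 = $1932.23
Net pay = $4953.56 − $1932.23 = $3021.33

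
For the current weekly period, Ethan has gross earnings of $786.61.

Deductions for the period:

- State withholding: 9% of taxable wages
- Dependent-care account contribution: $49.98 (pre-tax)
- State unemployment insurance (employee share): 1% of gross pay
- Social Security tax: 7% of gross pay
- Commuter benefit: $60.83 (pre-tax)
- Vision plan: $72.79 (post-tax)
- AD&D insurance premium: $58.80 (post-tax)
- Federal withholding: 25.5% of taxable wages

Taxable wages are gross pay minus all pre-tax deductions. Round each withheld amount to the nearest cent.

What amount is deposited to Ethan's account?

$248.13

Commuter benefit: $60.83
Dependent-care account contribution: $49.98
Pre-tax total = $60.83 + $49.98 = $110.81
Taxable wages = $786.61 − $110.81 = $675.80
Federal withholding: $675.80 × 0.255 = $172.33
State withholding: $675.80 × 0.09 = $60.82
Social Security tax: $786.61 × 0.07 = $55.06
State unemployment insurance (employee share): $786.61 × 0.01 = $7.87
Vision plan: $72.79
AD&D insurance premium: $58.80
Total deductions = $60.83 + $49.98 + $172.33 + $60.82 + $55.06 + $7.87 + $72.79 + $58.80 = $538.48
Net pay = $786.61 − $538.48 = $248.13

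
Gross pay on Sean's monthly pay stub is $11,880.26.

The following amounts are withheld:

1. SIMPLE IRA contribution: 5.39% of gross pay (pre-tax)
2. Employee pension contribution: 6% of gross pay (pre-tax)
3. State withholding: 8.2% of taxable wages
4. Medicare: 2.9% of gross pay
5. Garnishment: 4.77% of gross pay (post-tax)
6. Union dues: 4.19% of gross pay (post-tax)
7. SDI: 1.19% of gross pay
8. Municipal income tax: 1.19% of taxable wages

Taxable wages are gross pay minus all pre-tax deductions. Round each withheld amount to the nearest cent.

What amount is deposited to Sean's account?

$7,988.22

SIMPLE IRA contribution: $11,880.26 × 0.0539 = $640.35
Employee pension contribution: $11,880.26 × 0.06 = $712.82
Pre-tax total = $640.35 + $712.82 = $1,353.17
Taxable wages = $11,880.26 − $1,353.17 = $10,527.09
Municipal income tax: $10,527.09 × 0.0119 = $125.27
State withholding: $10,527.09 × 0.082 = $863.22
Medicare: $11,880.26 × 0.029 = $344.53
SDI: $11,880.26 × 0.0119 = $141.38
Garnishment: $11,880.26 × 0.0477 = $566.69
Union dues: $11,880.26 × 0.0419 = $497.78
Total deductions = $640.35 + $712.82 + $125.27 + $863.22 + $344.53 + $141.38 + $566.69 + $497.78 = $3,892.04
Net pay = $11,880.26 − $3,892.04 = $7,988.22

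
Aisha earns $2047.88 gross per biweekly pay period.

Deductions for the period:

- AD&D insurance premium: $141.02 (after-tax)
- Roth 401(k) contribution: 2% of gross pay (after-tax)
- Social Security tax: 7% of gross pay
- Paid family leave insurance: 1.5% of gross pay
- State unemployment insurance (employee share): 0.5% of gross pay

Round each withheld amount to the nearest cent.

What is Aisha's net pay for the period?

State unemployment insurance (employee share): $2047.88 × 0.005 = $10.24
Paid family leave insurance: $2047.88 × 0.015 = $30.72
Social Security tax: $2047.88 × 0.07 = $143.35
Roth 401(k) contribution: $2047.88 × 0.02 = $40.96
AD&D insurance premium: $141.02
Total deductions = $10.24 + $30.72 + $143.35 + $40.96 + $141.02 = $366.29
Net pay = $2047.88 − $366.29 = $1681.59

$1681.59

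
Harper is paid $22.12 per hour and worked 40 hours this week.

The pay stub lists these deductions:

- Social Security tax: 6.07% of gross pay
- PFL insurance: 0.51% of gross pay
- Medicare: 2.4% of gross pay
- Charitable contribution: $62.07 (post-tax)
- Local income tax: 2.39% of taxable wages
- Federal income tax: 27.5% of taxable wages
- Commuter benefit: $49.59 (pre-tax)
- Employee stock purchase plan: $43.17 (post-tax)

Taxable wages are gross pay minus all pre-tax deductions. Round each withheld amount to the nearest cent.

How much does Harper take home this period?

$400.87

Gross pay: 40 × $22.12 = $884.80
Commuter benefit: $49.59
Taxable wages = $884.80 − $49.59 = $835.21
Federal income tax: $835.21 × 0.275 = $229.68
Local income tax: $835.21 × 0.0239 = $19.96
PFL insurance: $884.80 × 0.0051 = $4.51
Medicare: $884.80 × 0.024 = $21.24
Social Security tax: $884.80 × 0.0607 = $53.71
Charitable contribution: $62.07
Employee stock purchase plan: $43.17
Total deductions = $49.59 + $229.68 + $19.96 + $4.51 + $21.24 + $53.71 + $62.07 + $43.17 = $483.93
Net pay = $884.80 − $483.93 = $400.87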